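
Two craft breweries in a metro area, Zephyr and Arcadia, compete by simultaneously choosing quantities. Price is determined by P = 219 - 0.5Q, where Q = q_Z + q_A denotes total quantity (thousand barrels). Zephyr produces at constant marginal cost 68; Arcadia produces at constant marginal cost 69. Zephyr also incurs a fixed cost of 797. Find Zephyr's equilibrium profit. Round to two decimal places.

Zephyr's profit: π_Z = (219 - 0.5Q)q_Z - (68q_Z). Setting ∂π_Z/∂q_Z = 0: 151 - q_Z - (1/2)(q_A) = 0.
Arcadia's first-order condition: 150 - q_A - (1/2)(q_Z) = 0.
Rearranging gives the reaction functions q_Z = (151 - (1/2)q_A) and q_A = (150 - (1/2)q_Z).
Solving the pair: q_Z = 304/3, q_A = 298/3.
Price P = 219 - (1/2)·(602/3) = 356/3.
Zephyr's profit: (356/3 - 68)·(304/3) - 797 = 4337.2222.

4337.22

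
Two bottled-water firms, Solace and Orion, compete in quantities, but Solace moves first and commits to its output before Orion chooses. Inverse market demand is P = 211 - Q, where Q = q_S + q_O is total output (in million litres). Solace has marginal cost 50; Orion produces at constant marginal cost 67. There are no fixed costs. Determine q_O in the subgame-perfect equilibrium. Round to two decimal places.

27.50

Solve by backward induction. Given q_S, the follower Orion maximises π_O = (211 - q_S - q_O)q_O - 67q_O.
Follower FOC: 144 - q_S - 2q_O = 0, so q_O(q_S) = (144 - q_S)/2.
Solace substitutes q_O(q_S) into its own profit: π_S = q_S(211 - q_S - (144 - q_S)/2) - 50q_S = (139 - (1/2)q_S)q_S - 50q_S.
Maximising: ∂π_S/∂q_S = 89 - q_S = 0, giving q_S = 89.
Then q_O = (144 - 89)/2 = 55/2.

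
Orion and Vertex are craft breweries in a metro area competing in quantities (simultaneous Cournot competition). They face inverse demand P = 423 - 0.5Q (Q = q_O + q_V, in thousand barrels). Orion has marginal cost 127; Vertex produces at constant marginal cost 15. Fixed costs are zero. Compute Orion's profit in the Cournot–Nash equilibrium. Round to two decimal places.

Orion's profit: π_O = (423 - 0.5Q)q_O - (127q_O). Setting ∂π_O/∂q_O = 0: 296 - q_O - (1/2)(q_V) = 0.
Vertex's first-order condition: 408 - q_V - (1/2)(q_O) = 0.
So q_O = (296 - (1/2)q_V) and q_V = (408 - (1/2)q_O).
Substituting one into the other gives q_O = 368/3 and q_V = 1040/3.
Price P = 423 - (1/2)·(1408/3) = 565/3.
Orion's profit: (565/3 - 127)·(368/3) = 7523.5556.

7523.56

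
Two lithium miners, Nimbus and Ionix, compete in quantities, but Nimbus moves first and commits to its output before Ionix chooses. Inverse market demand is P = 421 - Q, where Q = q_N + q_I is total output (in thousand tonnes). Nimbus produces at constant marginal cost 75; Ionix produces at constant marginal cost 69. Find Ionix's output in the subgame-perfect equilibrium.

The follower Ionix best-responds to any q_N: π_I = (421 - Q)q_I - 69q_I.
∂π_I/∂q_I = 352 - q_N - 2q_I = 0 gives the reaction function q_I = (352 - q_N)/2.
The leader anticipates this reaction. Substituting into P = 421 - Q gives P = 245 - (1/2)q_N, so π_N = (245 - (1/2)q_N)q_N - 75q_N.
Maximising: ∂π_N/∂q_N = 170 - q_N = 0, giving q_N = 170.
Then q_I = (352 - 170)/2 = 91.

91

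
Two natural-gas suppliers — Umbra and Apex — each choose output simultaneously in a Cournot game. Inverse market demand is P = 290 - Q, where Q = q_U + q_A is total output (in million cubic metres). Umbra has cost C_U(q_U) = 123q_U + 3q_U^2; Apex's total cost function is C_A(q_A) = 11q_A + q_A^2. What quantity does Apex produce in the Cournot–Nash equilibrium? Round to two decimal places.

66.61

Umbra's profit: π_U = (290 - Q)q_U - (123q_U + 3q_U²). Setting ∂π_U/∂q_U = 0: 167 - 8q_U - (q_A) = 0.
Apex's first-order condition: 279 - 4q_A - (q_U) = 0.
Best responses: q_U = (167 - q_A)/8, q_A = (279 - q_U)/4.
Substituting one into the other gives q_U = 389/31 and q_A = 66.6129.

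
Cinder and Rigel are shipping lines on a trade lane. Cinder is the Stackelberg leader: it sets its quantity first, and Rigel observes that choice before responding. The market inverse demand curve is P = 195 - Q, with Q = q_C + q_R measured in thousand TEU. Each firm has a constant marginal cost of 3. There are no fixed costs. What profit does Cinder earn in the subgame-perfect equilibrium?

The follower Rigel best-responds to any q_C: π_R = (195 - Q)q_R - 3q_R.
∂π_R/∂q_R = 192 - q_C - 2q_R = 0 gives the reaction function q_R = (192 - q_C)/2.
Cinder substitutes q_R(q_C) into its own profit: π_C = q_C(195 - q_C - (192 - q_C)/2) - 3q_C = (99 - (1/2)q_C)q_C - 3q_C.
Maximising: ∂π_C/∂q_C = 96 - q_C = 0, giving q_C = 96.
Then q_R = (192 - 96)/2 = 48.
Price P = 195 - 144 = 51.
Cinder's profit: (51 - 3)·96 = 4608.

4608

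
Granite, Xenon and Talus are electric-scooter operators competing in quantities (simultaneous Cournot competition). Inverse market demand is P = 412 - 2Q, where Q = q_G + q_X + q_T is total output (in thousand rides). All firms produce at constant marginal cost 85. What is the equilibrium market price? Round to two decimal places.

A representative firm's profit is π_i = q_i(412 - 2Q) - 85q_i.
Setting ∂π_i/∂q_i = 0 with rivals' quantities fixed: 327 - 4q_i - 2·Σ_{j≠i} q_j = 0.
With identical firms every q_j equals q_i, so Σ_{j≠i} q_j = 2q_i and 327 = 8q_i, giving q_i = 327/8.
Total output Q = 981/8, so price P = 412 - 2·(981/8) = 667/4.

166.75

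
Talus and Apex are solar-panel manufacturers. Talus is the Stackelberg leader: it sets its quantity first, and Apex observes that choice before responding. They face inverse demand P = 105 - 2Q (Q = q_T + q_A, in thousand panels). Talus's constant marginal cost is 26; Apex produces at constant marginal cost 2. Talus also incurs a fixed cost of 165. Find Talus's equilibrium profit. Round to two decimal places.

The follower Apex best-responds to any q_T: π_A = (105 - 2Q)q_A - 2q_A.
Follower FOC: 103 - 2q_T - 4q_A = 0, so q_A(q_T) = (103 - 2q_T)/4.
The leader anticipates this reaction. Substituting into P = 105 - 2Q gives P = 107/2 - q_T, so π_T = (107/2 - q_T)q_T - 26q_T.
The leader's first-order condition 55/2 - 2q_T = 0 yields q_T = 55/4.
Then q_A = (103 - 2·(55/4))/4 = 151/8.
Price P = 105 - 2·(261/8) = 159/4.
Talus's profit: (159/4 - 26)·(55/4) - 165 = 385/16.

24.06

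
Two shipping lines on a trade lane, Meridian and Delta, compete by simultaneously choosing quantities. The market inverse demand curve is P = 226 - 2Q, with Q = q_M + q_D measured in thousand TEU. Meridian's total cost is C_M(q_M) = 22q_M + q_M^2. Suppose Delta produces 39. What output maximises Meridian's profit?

21

With the rival's output fixed at 39, Meridian's profit is π_M = (226 - 2·39 - 2q_M)q_M - (22q_M + q_M²) = (148 - 2q_M)q_M - (22q_M + q_M²).
∂π_M/∂q_M = 126 - 6q_M = 0, so q_M = 21.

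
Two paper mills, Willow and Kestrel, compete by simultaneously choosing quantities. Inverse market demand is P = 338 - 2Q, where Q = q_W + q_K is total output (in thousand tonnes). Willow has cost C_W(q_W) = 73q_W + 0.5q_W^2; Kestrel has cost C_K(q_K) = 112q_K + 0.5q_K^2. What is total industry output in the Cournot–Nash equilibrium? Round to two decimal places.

70.14

Willow's profit: π_W = (338 - 2Q)q_W - (73q_W + (1/2)q_W²). Setting ∂π_W/∂q_W = 0: 265 - 5q_W - 2(q_K) = 0.
Kestrel's first-order condition: 226 - 5q_K - 2(q_W) = 0.
So q_W = (265 - 2q_K)/5 and q_K = (226 - 2q_W)/5.
Solving the pair: q_W = 291/7, q_K = 200/7.
Total output Q = 291/7 + 200/7 = 491/7.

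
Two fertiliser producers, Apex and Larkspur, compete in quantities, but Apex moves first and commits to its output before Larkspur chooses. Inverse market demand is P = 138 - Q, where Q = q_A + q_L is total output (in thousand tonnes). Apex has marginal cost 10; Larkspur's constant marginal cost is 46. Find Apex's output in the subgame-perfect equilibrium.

The follower Larkspur best-responds to any q_A: π_L = (138 - Q)q_L - 46q_L.
Follower FOC: 92 - q_A - 2q_L = 0, so q_L(q_A) = (92 - q_A)/2.
The leader anticipates this reaction. Substituting into P = 138 - Q gives P = 92 - (1/2)q_A, so π_A = (92 - (1/2)q_A)q_A - 10q_A.
Leader FOC: 82 - q_A = 0, so q_A = 82.
Then q_L = (92 - 82)/2 = 5.

82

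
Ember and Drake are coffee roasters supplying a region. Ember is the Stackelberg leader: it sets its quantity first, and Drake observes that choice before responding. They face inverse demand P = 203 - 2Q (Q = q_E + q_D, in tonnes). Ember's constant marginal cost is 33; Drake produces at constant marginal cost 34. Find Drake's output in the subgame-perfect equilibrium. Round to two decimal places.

The follower Drake best-responds to any q_E: π_D = (203 - 2Q)q_D - 34q_D.
Follower FOC: 169 - 2q_E - 4q_D = 0, so q_D(q_E) = (169 - 2q_E)/4.
The leader anticipates this reaction. Substituting into P = 203 - 2Q gives P = 237/2 - q_E, so π_E = (237/2 - q_E)q_E - 33q_E.
The leader's first-order condition 171/2 - 2q_E = 0 yields q_E = 171/4.
Then q_D = (169 - 2·(171/4))/4 = 167/8.

20.88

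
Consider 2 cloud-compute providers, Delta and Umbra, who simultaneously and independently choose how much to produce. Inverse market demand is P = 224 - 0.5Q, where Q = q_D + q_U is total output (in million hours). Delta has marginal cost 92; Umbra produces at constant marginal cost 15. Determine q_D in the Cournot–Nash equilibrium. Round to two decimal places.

36.67

Delta's profit: π_D = (224 - 0.5Q)q_D - (92q_D). Setting ∂π_D/∂q_D = 0: 132 - q_D - (1/2)(q_U) = 0.
Umbra's first-order condition: 209 - q_U - (1/2)(q_D) = 0.
Rearranging gives the reaction functions q_D = (132 - (1/2)q_U) and q_U = (209 - (1/2)q_D).
Substituting one into the other gives q_D = 110/3 and q_U = 572/3.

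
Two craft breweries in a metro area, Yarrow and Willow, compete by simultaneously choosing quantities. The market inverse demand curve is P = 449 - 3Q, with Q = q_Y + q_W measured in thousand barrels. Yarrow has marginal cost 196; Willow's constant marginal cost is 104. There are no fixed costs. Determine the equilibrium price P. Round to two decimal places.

Yarrow's profit: π_Y = (449 - 3Q)q_Y - (196q_Y). Setting ∂π_Y/∂q_Y = 0: 253 - 6q_Y - 3(q_W) = 0.
Willow's first-order condition: 345 - 6q_W - 3(q_Y) = 0.
Rearranging gives the reaction functions q_Y = (253 - 3q_W)/6 and q_W = (345 - 3q_Y)/6.
Solving the pair: q_Y = 161/9, q_W = 437/9.
Total output Q = 598/9, so price P = 449 - 3·(598/9) = 749/3.

249.67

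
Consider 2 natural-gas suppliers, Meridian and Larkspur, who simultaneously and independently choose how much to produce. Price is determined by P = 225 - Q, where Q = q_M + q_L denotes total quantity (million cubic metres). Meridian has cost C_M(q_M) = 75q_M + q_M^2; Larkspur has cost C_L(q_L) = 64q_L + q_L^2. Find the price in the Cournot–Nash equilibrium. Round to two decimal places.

Meridian's profit: π_M = (225 - Q)q_M - (75q_M + q_M²). Setting ∂π_M/∂q_M = 0: 150 - 4q_M - (q_L) = 0.
Larkspur's profit: π_L = (225 - Q)q_L - (64q_L + q_L²). Setting ∂π_L/∂q_L = 0: 161 - 4q_L - (q_M) = 0.
Best responses: q_M = (150 - q_L)/4, q_L = (161 - q_M)/4.
Solving the pair: q_M = 439/15, q_L = 494/15.
Total output Q = 311/5, so price P = 225 - 311/5 = 814/5.

162.80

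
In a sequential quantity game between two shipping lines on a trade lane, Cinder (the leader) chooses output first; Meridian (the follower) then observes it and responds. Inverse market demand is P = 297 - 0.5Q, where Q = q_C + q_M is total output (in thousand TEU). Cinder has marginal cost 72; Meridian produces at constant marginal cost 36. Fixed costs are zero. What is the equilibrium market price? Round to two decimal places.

The follower Meridian best-responds to any q_C: π_M = (297 - 0.5Q)q_M - 36q_M.
Setting the follower's marginal profit to zero, 261 - (1/2)q_C - q_M = 0, i.e. q_M = (261 - (1/2)q_C).
Cinder substitutes q_M(q_C) into its own profit: π_C = q_C(297 - (1/2)q_C - (261 - (1/2)q_C)/2) - 72q_C = (333/2 - (1/4)q_C)q_C - 72q_C.
Leader FOC: 189/2 - (1/2)q_C = 0, so q_C = 189.
Then q_M = (261 - (1/2)·189) = 333/2.
Total output Q = 711/2, so price P = 297 - (1/2)·(711/2) = 477/4.

119.25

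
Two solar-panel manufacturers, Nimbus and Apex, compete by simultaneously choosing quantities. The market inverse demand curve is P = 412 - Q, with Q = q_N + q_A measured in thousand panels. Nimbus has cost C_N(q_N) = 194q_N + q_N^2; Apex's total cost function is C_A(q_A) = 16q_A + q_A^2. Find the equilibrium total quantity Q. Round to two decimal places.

122.80

Nimbus's profit: π_N = (412 - Q)q_N - (194q_N + q_N²). Setting ∂π_N/∂q_N = 0: 218 - 4q_N - (q_A) = 0.
Apex's first-order condition: 396 - 4q_A - (q_N) = 0.
Best responses: q_N = (218 - q_A)/4, q_A = (396 - q_N)/4.
Substituting one into the other gives q_N = 476/15 and q_A = 1366/15.
Total output Q = 476/15 + 1366/15 = 614/5.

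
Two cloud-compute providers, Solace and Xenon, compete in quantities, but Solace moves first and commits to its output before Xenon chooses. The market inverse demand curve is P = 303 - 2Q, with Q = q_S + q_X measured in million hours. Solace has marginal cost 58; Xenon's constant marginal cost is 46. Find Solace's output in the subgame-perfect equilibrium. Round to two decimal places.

Solve by backward induction. Given q_S, the follower Xenon maximises π_X = (303 - 2q_S - 2q_X)q_X - 46q_X.
Follower FOC: 257 - 2q_S - 4q_X = 0, so q_X(q_S) = (257 - 2q_S)/4.
Solace substitutes q_X(q_S) into its own profit: π_S = q_S(303 - 2q_S - (257 - 2q_S)/2) - 58q_S = (349/2 - q_S)q_S - 58q_S.
Maximising: ∂π_S/∂q_S = 233/2 - 2q_S = 0, giving q_S = 233/4.
Then q_X = (257 - 2·(233/4))/4 = 281/8.

58.25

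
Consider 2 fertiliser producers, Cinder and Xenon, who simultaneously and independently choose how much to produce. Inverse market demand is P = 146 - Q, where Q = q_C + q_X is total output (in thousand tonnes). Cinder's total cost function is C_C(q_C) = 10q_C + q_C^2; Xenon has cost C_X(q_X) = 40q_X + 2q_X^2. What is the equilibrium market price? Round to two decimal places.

Cinder's profit: π_C = (146 - Q)q_C - (10q_C + q_C²). Setting ∂π_C/∂q_C = 0: 136 - 4q_C - (q_X) = 0.
Xenon's first-order condition: 106 - 6q_X - (q_C) = 0.
Best responses: q_C = (136 - q_X)/4, q_X = (106 - q_C)/6.
Solving the pair: q_C = 710/23, q_X = 288/23.
Total output Q = 998/23, so price P = 146 - 998/23 = 102.6087.

102.61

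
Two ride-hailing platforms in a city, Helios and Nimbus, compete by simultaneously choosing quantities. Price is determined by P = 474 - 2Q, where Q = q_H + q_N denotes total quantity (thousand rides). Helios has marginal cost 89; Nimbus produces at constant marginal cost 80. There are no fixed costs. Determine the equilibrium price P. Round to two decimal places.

214.33

Helios's profit: π_H = (474 - 2Q)q_H - (89q_H). Setting ∂π_H/∂q_H = 0: 385 - 4q_H - 2(q_N) = 0.
Nimbus's first-order condition: 394 - 4q_N - 2(q_H) = 0.
So q_H = (385 - 2q_N)/4 and q_N = (394 - 2q_H)/4.
Solving the pair: q_H = 188/3, q_N = 403/6.
Total output Q = 779/6, so price P = 474 - 2·(779/6) = 643/3.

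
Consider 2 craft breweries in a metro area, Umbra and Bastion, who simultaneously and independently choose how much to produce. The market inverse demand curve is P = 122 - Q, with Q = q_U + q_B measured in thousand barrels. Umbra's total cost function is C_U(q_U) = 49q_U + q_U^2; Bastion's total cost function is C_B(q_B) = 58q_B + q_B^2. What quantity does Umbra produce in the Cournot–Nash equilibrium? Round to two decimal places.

Umbra's profit: π_U = (122 - Q)q_U - (49q_U + q_U²). Setting ∂π_U/∂q_U = 0: 73 - 4q_U - (q_B) = 0.
Bastion's first-order condition: 64 - 4q_B - (q_U) = 0.
Rearranging gives the reaction functions q_U = (73 - q_B)/4 and q_B = (64 - q_U)/4.
Solving the pair: q_U = 76/5, q_B = 61/5.

15.20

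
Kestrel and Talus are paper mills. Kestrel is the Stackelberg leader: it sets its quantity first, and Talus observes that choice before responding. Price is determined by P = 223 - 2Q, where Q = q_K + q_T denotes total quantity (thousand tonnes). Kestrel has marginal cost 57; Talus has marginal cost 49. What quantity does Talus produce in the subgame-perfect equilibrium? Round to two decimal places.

The follower Talus best-responds to any q_K: π_T = (223 - 2Q)q_T - 49q_T.
Setting the follower's marginal profit to zero, 174 - 2q_K - 4q_T = 0, i.e. q_T = (174 - 2q_K)/4.
The leader anticipates this reaction. Substituting into P = 223 - 2Q gives P = 136 - q_K, so π_K = (136 - q_K)q_K - 57q_K.
The leader's first-order condition 79 - 2q_K = 0 yields q_K = 79/2.
Then q_T = (174 - 2·(79/2))/4 = 95/4.

23.75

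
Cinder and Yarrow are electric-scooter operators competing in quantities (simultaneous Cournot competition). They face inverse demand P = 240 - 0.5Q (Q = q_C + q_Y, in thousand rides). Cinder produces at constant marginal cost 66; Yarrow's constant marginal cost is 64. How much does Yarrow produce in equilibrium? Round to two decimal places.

118.67

Cinder's profit: π_C = (240 - 0.5Q)q_C - (66q_C). Setting ∂π_C/∂q_C = 0: 174 - q_C - (1/2)(q_Y) = 0.
Yarrow's profit: π_Y = (240 - 0.5Q)q_Y - (64q_Y). Setting ∂π_Y/∂q_Y = 0: 176 - q_Y - (1/2)(q_C) = 0.
Best responses: q_C = (174 - (1/2)q_Y), q_Y = (176 - (1/2)q_C).
Solving the pair: q_C = 344/3, q_Y = 356/3.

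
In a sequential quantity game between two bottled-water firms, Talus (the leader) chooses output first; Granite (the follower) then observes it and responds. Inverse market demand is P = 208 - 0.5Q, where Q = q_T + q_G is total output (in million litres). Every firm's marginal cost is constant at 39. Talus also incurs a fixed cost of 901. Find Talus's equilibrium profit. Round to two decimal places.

6239.25

The follower Granite best-responds to any q_T: π_G = (208 - 0.5Q)q_G - 39q_G.
∂π_G/∂q_G = 169 - (1/2)q_T - q_G = 0 gives the reaction function q_G = (169 - (1/2)q_T).
Talus substitutes q_G(q_T) into its own profit: π_T = q_T(208 - (1/2)q_T - (169 - (1/2)q_T)/2) - 39q_T = (247/2 - (1/4)q_T)q_T - 39q_T.
Leader FOC: 169/2 - (1/2)q_T = 0, so q_T = 169.
Then q_G = (169 - (1/2)·169) = 169/2.
Price P = 208 - (1/2)·(507/2) = 325/4.
Talus's profit: (325/4 - 39)·169 - 901 = 6239.2500.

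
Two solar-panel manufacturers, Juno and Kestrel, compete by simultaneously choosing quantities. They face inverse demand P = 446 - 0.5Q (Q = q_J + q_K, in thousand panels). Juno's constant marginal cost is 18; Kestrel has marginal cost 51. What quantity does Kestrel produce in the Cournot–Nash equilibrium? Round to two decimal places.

Juno's profit: π_J = (446 - 0.5Q)q_J - (18q_J). Setting ∂π_J/∂q_J = 0: 428 - q_J - (1/2)(q_K) = 0.
Kestrel's first-order condition: 395 - q_K - (1/2)(q_J) = 0.
Best responses: q_J = (428 - (1/2)q_K), q_K = (395 - (1/2)q_J).
Substituting one into the other gives q_J = 922/3 and q_K = 724/3.

241.33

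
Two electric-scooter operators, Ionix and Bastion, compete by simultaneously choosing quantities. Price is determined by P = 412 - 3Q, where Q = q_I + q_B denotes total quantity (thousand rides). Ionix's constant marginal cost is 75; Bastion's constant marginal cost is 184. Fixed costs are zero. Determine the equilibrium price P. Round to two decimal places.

Ionix's profit: π_I = (412 - 3Q)q_I - (75q_I). Setting ∂π_I/∂q_I = 0: 337 - 6q_I - 3(q_B) = 0.
Bastion's profit: π_B = (412 - 3Q)q_B - (184q_B). Setting ∂π_B/∂q_B = 0: 228 - 6q_B - 3(q_I) = 0.
Rearranging gives the reaction functions q_I = (337 - 3q_B)/6 and q_B = (228 - 3q_I)/6.
Solving the pair: q_I = 446/9, q_B = 119/9.
Total output Q = 565/9, so price P = 412 - 3·(565/9) = 671/3.

223.67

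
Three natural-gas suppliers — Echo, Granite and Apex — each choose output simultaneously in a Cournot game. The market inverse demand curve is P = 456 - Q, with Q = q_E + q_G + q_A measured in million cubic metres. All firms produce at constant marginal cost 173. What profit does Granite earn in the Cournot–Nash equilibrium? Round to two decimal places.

Each firm earns π_i = (456 - Q)q_i - 173q_i.
First-order condition (treating rivals' output as given): 283 - 2q_i - Σ_{j≠i} q_j = 0.
By symmetry each firm produces the same amount; substituting Σ_{j≠i} q_j = 2q_i yields q_i = 283/4.
Price P = 456 - 849/4 = 975/4.
Granite's profit: (975/4 - 173)·(283/4) = 5005.5625.

5005.56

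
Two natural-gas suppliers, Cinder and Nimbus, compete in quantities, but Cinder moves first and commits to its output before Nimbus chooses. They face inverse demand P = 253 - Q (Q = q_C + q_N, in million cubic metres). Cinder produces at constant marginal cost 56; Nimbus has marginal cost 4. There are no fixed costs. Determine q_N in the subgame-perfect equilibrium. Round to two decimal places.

The follower Nimbus best-responds to any q_C: π_N = (253 - Q)q_N - 4q_N.
Follower FOC: 249 - q_C - 2q_N = 0, so q_N(q_C) = (249 - q_C)/2.
Cinder substitutes q_N(q_C) into its own profit: π_C = q_C(253 - q_C - (249 - q_C)/2) - 56q_C = (257/2 - (1/2)q_C)q_C - 56q_C.
The leader's first-order condition 145/2 - q_C = 0 yields q_C = 145/2.
Then q_N = (249 - 145/2)/2 = 353/4.

88.25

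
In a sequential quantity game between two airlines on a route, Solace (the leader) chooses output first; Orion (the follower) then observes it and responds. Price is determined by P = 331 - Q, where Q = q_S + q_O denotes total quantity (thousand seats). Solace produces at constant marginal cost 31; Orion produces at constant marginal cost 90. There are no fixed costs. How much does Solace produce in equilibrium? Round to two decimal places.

179.50

The follower Orion best-responds to any q_S: π_O = (331 - Q)q_O - 90q_O.
Setting the follower's marginal profit to zero, 241 - q_S - 2q_O = 0, i.e. q_O = (241 - q_S)/2.
The leader anticipates this reaction. Substituting into P = 331 - Q gives P = 421/2 - (1/2)q_S, so π_S = (421/2 - (1/2)q_S)q_S - 31q_S.
The leader's first-order condition 359/2 - q_S = 0 yields q_S = 359/2.
Then q_O = (241 - 359/2)/2 = 123/4.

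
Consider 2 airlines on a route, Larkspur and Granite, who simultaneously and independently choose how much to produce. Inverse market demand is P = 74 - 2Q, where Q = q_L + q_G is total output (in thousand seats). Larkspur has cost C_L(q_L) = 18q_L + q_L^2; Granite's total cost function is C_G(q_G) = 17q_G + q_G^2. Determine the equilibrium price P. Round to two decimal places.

Larkspur's profit: π_L = (74 - 2Q)q_L - (18q_L + q_L²). Setting ∂π_L/∂q_L = 0: 56 - 6q_L - 2(q_G) = 0.
Granite's profit: π_G = (74 - 2Q)q_G - (17q_G + q_G²). Setting ∂π_G/∂q_G = 0: 57 - 6q_G - 2(q_L) = 0.
So q_L = (56 - 2q_G)/6 and q_G = (57 - 2q_L)/6.
Substituting one into the other gives q_L = 111/16 and q_G = 115/16.
Total output Q = 113/8, so price P = 74 - 2·(113/8) = 183/4.

45.75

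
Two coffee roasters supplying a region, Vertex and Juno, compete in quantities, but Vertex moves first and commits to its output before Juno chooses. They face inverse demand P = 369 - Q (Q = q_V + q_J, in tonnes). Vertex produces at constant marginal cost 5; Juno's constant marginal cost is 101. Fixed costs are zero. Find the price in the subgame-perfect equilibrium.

The follower Juno best-responds to any q_V: π_J = (369 - Q)q_J - 101q_J.
∂π_J/∂q_J = 268 - q_V - 2q_J = 0 gives the reaction function q_J = (268 - q_V)/2.
The leader anticipates this reaction. Substituting into P = 369 - Q gives P = 235 - (1/2)q_V, so π_V = (235 - (1/2)q_V)q_V - 5q_V.
The leader's first-order condition 230 - q_V = 0 yields q_V = 230.
Then q_J = (268 - 230)/2 = 19.
Total output Q = 249, so price P = 369 - 249 = 120.

120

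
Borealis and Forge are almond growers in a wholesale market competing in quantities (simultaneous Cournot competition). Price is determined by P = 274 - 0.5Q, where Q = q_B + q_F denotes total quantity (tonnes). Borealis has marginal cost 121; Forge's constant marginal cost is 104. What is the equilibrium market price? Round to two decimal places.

166.33

Borealis's profit: π_B = (274 - 0.5Q)q_B - (121q_B). Setting ∂π_B/∂q_B = 0: 153 - q_B - (1/2)(q_F) = 0.
Forge's first-order condition: 170 - q_F - (1/2)(q_B) = 0.
Best responses: q_B = (153 - (1/2)q_F), q_F = (170 - (1/2)q_B).
Substituting one into the other gives q_B = 272/3 and q_F = 374/3.
Total output Q = 646/3, so price P = 274 - (1/2)·(646/3) = 499/3.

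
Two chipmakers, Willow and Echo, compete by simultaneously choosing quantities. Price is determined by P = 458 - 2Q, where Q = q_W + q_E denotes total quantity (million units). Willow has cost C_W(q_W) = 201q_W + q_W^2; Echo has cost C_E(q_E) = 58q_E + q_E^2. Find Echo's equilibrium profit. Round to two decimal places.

10420.89

Willow's profit: π_W = (458 - 2Q)q_W - (201q_W + q_W²). Setting ∂π_W/∂q_W = 0: 257 - 6q_W - 2(q_E) = 0.
Echo's first-order condition: 400 - 6q_E - 2(q_W) = 0.
Best responses: q_W = (257 - 2q_E)/6, q_E = (400 - 2q_W)/6.
Solving the pair: q_W = 371/16, q_E = 943/16.
Price P = 458 - 2·(657/8) = 1175/4.
Echo's profit: (1175/4)·(943/16) - 58·(943/16) - (943/16)² = 10420.8867.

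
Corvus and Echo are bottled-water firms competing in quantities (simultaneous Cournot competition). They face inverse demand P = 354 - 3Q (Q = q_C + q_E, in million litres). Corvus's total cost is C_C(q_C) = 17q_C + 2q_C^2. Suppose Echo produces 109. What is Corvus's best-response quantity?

1

With the rival's output fixed at 109, Corvus's profit is π_C = (354 - 3·109 - 3q_C)q_C - (17q_C + 2q_C²) = (27 - 3q_C)q_C - (17q_C + 2q_C²).
∂π_C/∂q_C = 10 - 10q_C = 0, so q_C = 1.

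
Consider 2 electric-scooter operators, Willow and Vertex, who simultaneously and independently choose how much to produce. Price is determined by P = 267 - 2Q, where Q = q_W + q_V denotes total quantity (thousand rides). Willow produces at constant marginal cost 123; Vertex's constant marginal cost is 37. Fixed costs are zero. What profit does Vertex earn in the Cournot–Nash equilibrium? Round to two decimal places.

5547.56

Willow's profit: π_W = (267 - 2Q)q_W - (123q_W). Setting ∂π_W/∂q_W = 0: 144 - 4q_W - 2(q_V) = 0.
Vertex's profit: π_V = (267 - 2Q)q_V - (37q_V). Setting ∂π_V/∂q_V = 0: 230 - 4q_V - 2(q_W) = 0.
Best responses: q_W = (144 - 2q_V)/4, q_V = (230 - 2q_W)/4.
Substituting one into the other gives q_W = 29/3 and q_V = 158/3.
Price P = 267 - 2·(187/3) = 427/3.
Vertex's profit: (427/3 - 37)·(158/3) = 5547.5556.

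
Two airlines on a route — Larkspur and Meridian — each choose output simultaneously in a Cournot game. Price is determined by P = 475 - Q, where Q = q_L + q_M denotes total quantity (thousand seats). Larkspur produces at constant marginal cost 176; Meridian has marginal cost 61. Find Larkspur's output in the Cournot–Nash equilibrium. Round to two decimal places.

Larkspur's profit: π_L = (475 - Q)q_L - (176q_L). Setting ∂π_L/∂q_L = 0: 299 - 2q_L - (q_M) = 0.
Meridian's first-order condition: 414 - 2q_M - (q_L) = 0.
Rearranging gives the reaction functions q_L = (299 - q_M)/2 and q_M = (414 - q_L)/2.
Solving the pair: q_L = 184/3, q_M = 529/3.

61.33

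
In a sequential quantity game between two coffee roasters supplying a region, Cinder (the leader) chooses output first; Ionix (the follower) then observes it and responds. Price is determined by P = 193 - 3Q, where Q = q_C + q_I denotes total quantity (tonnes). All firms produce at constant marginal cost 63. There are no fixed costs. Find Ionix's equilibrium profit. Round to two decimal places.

Solve by backward induction. Given q_C, the follower Ionix maximises π_I = (193 - 3q_C - 3q_I)q_I - 63q_I.
Setting the follower's marginal profit to zero, 130 - 3q_C - 6q_I = 0, i.e. q_I = (130 - 3q_C)/6.
The leader anticipates this reaction. Substituting into P = 193 - 3Q gives P = 128 - (3/2)q_C, so π_C = (128 - (3/2)q_C)q_C - 63q_C.
Leader FOC: 65 - 3q_C = 0, so q_C = 65/3.
Then q_I = (130 - 3·(65/3))/6 = 65/6.
Price P = 193 - 3·(65/2) = 191/2.
Ionix's profit: (191/2 - 63)·(65/6) = 352.0833.

352.08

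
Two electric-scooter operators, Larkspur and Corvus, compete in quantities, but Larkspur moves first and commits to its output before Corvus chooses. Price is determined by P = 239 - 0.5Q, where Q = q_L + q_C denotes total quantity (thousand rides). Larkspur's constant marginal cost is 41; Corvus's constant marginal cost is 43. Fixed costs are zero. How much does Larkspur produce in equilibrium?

200

Solve by backward induction. Given q_L, the follower Corvus maximises π_C = (239 - (1/2)q_L - (1/2)q_C)q_C - 43q_C.
Follower FOC: 196 - (1/2)q_L - q_C = 0, so q_C(q_L) = (196 - (1/2)q_L).
The leader anticipates this reaction. Substituting into P = 239 - 0.5Q gives P = 141 - (1/4)q_L, so π_L = (141 - (1/4)q_L)q_L - 41q_L.
The leader's first-order condition 100 - (1/2)q_L = 0 yields q_L = 200.
Then q_C = (196 - (1/2)·200) = 96.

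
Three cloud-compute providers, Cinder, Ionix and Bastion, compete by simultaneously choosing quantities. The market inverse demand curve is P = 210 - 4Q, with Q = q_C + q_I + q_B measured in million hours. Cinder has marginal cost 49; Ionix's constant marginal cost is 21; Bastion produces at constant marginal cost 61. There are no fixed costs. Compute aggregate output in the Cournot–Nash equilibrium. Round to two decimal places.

31.19

Cinder's profit: π_C = (210 - 4Q)q_C - (49q_C). Setting ∂π_C/∂q_C = 0: 161 - 8q_C - 4(q_I + q_B) = 0.
Ionix's first-order condition: 189 - 8q_I - 4(q_C + q_B) = 0.
Bastion's profit: π_B = (210 - 4Q)q_B - (61q_B). Setting ∂π_B/∂q_B = 0: 149 - 8q_B - 4(q_C + q_I) = 0.
Adding the 3 conditions: 499 − 8Q − 8Q = 0, i.e. Q = 499/16.
Back-substituting: q_C = (161 − 499/4)/4 = 145/16, q_I = (189 − 499/4)/4 = 257/16, q_B = (149 − 499/4)/4 = 97/16.
Total output Q = 145/16 + 257/16 + 97/16 = 499/16.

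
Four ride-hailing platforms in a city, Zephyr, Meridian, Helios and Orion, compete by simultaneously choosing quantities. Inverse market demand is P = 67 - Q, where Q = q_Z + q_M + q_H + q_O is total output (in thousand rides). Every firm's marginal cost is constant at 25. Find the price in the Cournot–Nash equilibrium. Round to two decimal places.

Each firm earns π_i = (67 - Q)q_i - 25q_i.
First-order condition (treating rivals' output as given): 42 - 2q_i - Σ_{j≠i} q_j = 0.
By symmetry each firm produces the same amount; substituting Σ_{j≠i} q_j = 3q_i yields q_i = 42/5.
Total output Q = 168/5, so price P = 67 - 168/5 = 167/5.

33.40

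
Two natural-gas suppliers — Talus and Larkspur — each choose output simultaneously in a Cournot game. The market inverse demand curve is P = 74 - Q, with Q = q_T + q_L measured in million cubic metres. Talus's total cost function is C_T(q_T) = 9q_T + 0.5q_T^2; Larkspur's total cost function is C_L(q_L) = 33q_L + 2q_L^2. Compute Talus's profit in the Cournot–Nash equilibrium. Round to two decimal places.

Talus's profit: π_T = (74 - Q)q_T - (9q_T + (1/2)q_T²). Setting ∂π_T/∂q_T = 0: 65 - 3q_T - (q_L) = 0.
Larkspur's profit: π_L = (74 - Q)q_L - (33q_L + 2q_L²). Setting ∂π_L/∂q_L = 0: 41 - 6q_L - (q_T) = 0.
Rearranging gives the reaction functions q_T = (65 - q_L)/3 and q_L = (41 - q_T)/6.
Solving the pair: q_T = 349/17, q_L = 58/17.
Price P = 74 - 407/17 = 851/17.
Talus's profit: (851/17)·(349/17) - 9·(349/17) - (1/2)(349/17)² = 632.1851.

632.19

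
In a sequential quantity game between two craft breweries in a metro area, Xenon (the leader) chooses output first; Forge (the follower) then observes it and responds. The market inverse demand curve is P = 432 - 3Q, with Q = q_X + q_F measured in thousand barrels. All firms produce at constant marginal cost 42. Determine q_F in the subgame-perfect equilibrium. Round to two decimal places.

32.50

Solve by backward induction. Given q_X, the follower Forge maximises π_F = (432 - 3q_X - 3q_F)q_F - 42q_F.
Setting the follower's marginal profit to zero, 390 - 3q_X - 6q_F = 0, i.e. q_F = (390 - 3q_X)/6.
The leader anticipates this reaction. Substituting into P = 432 - 3Q gives P = 237 - (3/2)q_X, so π_X = (237 - (3/2)q_X)q_X - 42q_X.
Leader FOC: 195 - 3q_X = 0, so q_X = 65.
Then q_F = (390 - 3·65)/6 = 65/2.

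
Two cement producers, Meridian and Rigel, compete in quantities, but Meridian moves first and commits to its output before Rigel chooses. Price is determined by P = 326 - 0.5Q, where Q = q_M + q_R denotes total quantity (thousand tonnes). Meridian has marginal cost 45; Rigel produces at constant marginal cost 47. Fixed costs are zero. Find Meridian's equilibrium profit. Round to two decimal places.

20022.25

Solve by backward induction. Given q_M, the follower Rigel maximises π_R = (326 - (1/2)q_M - (1/2)q_R)q_R - 47q_R.
Setting the follower's marginal profit to zero, 279 - (1/2)q_M - q_R = 0, i.e. q_R = (279 - (1/2)q_M).
Meridian substitutes q_R(q_M) into its own profit: π_M = q_M(326 - (1/2)q_M - (279 - (1/2)q_M)/2) - 45q_M = (373/2 - (1/4)q_M)q_M - 45q_M.
Maximising: ∂π_M/∂q_M = 283/2 - (1/2)q_M = 0, giving q_M = 283.
Then q_R = (279 - (1/2)·283) = 275/2.
Price P = 326 - (1/2)·(841/2) = 463/4.
Meridian's profit: (463/4 - 45)·283 = 20022.2500.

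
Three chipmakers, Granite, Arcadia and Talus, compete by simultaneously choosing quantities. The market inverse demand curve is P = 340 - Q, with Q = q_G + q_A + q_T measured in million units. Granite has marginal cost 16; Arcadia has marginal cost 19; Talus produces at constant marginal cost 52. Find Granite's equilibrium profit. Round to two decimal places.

Granite's profit: π_G = (340 - Q)q_G - (16q_G). Setting ∂π_G/∂q_G = 0: 324 - 2q_G - (q_A + q_T) = 0.
Arcadia's profit: π_A = (340 - Q)q_A - (19q_A). Setting ∂π_A/∂q_A = 0: 321 - 2q_A - (q_G + q_T) = 0.
Talus's profit: π_T = (340 - Q)q_T - (52q_T). Setting ∂π_T/∂q_T = 0: 288 - 2q_T - (q_G + q_A) = 0.
Adding the 3 first-order conditions: 933 − 4Q = 0, so Q = 933/4.
Back-substituting: q_G = (324 − 933/4) = 363/4, q_A = (321 − 933/4) = 351/4, q_T = (288 − 933/4) = 219/4.
Price P = 340 - 933/4 = 427/4.
Granite's profit: (427/4 - 16)·(363/4) = 8235.5625.

8235.56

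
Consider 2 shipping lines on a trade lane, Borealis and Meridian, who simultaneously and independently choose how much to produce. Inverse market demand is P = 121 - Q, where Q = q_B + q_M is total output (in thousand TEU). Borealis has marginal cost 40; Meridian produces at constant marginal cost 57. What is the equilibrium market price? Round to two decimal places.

Borealis's profit: π_B = (121 - Q)q_B - (40q_B). Setting ∂π_B/∂q_B = 0: 81 - 2q_B - (q_M) = 0.
Meridian's first-order condition: 64 - 2q_M - (q_B) = 0.
So q_B = (81 - q_M)/2 and q_M = (64 - q_B)/2.
Substituting one into the other gives q_B = 98/3 and q_M = 47/3.
Total output Q = 145/3, so price P = 121 - 145/3 = 218/3.

72.67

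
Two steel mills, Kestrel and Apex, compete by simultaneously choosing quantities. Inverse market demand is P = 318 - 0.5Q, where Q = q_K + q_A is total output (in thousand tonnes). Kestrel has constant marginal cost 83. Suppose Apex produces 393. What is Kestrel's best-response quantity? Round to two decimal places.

38.50

With the rival's output fixed at 393, Kestrel's profit is π_K = (318 - (1/2)·393 - (1/2)q_K)q_K - (83q_K) = (243/2 - (1/2)q_K)q_K - (83q_K).
∂π_K/∂q_K = 77/2 - q_K = 0, so q_K = 77/2.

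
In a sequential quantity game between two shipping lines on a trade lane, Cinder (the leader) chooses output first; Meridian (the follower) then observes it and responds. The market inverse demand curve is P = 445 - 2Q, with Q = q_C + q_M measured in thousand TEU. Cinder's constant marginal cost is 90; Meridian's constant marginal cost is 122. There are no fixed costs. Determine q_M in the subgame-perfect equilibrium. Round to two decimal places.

The follower Meridian best-responds to any q_C: π_M = (445 - 2Q)q_M - 122q_M.
Setting the follower's marginal profit to zero, 323 - 2q_C - 4q_M = 0, i.e. q_M = (323 - 2q_C)/4.
Cinder substitutes q_M(q_C) into its own profit: π_C = q_C(445 - 2q_C - (323 - 2q_C)/2) - 90q_C = (567/2 - q_C)q_C - 90q_C.
Leader FOC: 387/2 - 2q_C = 0, so q_C = 387/4.
Then q_M = (323 - 2·(387/4))/4 = 259/8.

32.38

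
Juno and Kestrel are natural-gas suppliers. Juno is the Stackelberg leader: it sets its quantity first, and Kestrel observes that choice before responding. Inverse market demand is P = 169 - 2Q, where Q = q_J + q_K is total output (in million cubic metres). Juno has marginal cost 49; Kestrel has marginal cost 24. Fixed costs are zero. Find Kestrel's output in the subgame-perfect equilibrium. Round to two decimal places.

24.38

The follower Kestrel best-responds to any q_J: π_K = (169 - 2Q)q_K - 24q_K.
Follower FOC: 145 - 2q_J - 4q_K = 0, so q_K(q_J) = (145 - 2q_J)/4.
The leader anticipates this reaction. Substituting into P = 169 - 2Q gives P = 193/2 - q_J, so π_J = (193/2 - q_J)q_J - 49q_J.
Maximising: ∂π_J/∂q_J = 95/2 - 2q_J = 0, giving q_J = 95/4.
Then q_K = (145 - 2·(95/4))/4 = 195/8.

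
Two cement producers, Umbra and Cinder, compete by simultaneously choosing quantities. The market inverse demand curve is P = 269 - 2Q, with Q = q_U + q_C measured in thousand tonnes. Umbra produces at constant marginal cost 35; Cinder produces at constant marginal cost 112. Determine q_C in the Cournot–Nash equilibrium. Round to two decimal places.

Umbra's profit: π_U = (269 - 2Q)q_U - (35q_U). Setting ∂π_U/∂q_U = 0: 234 - 4q_U - 2(q_C) = 0.
Cinder's profit: π_C = (269 - 2Q)q_C - (112q_C). Setting ∂π_C/∂q_C = 0: 157 - 4q_C - 2(q_U) = 0.
So q_U = (234 - 2q_C)/4 and q_C = (157 - 2q_U)/4.
Solving the pair: q_U = 311/6, q_C = 40/3.

13.33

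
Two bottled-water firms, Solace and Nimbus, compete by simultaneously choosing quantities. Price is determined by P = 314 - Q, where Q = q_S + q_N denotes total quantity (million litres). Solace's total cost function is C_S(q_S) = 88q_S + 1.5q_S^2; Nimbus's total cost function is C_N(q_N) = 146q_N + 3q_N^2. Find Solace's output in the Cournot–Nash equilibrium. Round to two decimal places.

42.05

Solace's profit: π_S = (314 - Q)q_S - (88q_S + (3/2)q_S²). Setting ∂π_S/∂q_S = 0: 226 - 5q_S - (q_N) = 0.
Nimbus's first-order condition: 168 - 8q_N - (q_S) = 0.
Rearranging gives the reaction functions q_S = (226 - q_N)/5 and q_N = (168 - q_S)/8.
Solving the pair: q_S = 1640/39, q_N = 614/39.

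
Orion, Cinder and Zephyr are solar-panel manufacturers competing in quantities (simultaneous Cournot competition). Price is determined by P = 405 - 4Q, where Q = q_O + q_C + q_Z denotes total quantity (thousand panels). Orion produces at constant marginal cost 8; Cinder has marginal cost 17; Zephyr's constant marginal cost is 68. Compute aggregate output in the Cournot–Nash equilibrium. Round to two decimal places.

Orion's profit: π_O = (405 - 4Q)q_O - (8q_O). Setting ∂π_O/∂q_O = 0: 397 - 8q_O - 4(q_C + q_Z) = 0.
Cinder's first-order condition: 388 - 8q_C - 4(q_O + q_Z) = 0.
Zephyr's first-order condition: 337 - 8q_Z - 4(q_O + q_C) = 0.
Summing all 3 equations gives 1122 − 16Q = 0, hence Q = 561/8.
Back-substituting: q_O = (397 − 561/2)/4 = 233/8, q_C = (388 − 561/2)/4 = 215/8, q_Z = (337 − 561/2)/4 = 113/8.
Total output Q = 233/8 + 215/8 + 113/8 = 561/8.

70.13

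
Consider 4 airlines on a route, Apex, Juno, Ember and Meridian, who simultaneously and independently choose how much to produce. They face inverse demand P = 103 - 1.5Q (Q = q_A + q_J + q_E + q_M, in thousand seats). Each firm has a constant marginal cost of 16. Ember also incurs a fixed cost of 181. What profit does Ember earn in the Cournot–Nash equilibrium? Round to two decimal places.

20.84

Each firm earns π_i = (103 - 1.5Q)q_i - 16q_i.
Setting ∂π_i/∂q_i = 0 with rivals' quantities fixed: 87 - 3q_i - (3/2)·Σ_{j≠i} q_j = 0.
With identical firms every q_j equals q_i, so Σ_{j≠i} q_j = 3q_i and 87 = (15/2)q_i, giving q_i = 58/5.
Price P = 103 - (3/2)·(232/5) = 167/5.
Ember's profit: (167/5 - 16)·(58/5) - 181 = 521/25.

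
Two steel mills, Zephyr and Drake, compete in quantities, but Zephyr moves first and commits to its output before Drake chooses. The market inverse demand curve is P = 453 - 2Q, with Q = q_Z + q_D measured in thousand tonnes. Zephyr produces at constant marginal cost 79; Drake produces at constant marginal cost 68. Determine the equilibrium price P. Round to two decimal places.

169.75

Solve by backward induction. Given q_Z, the follower Drake maximises π_D = (453 - 2q_Z - 2q_D)q_D - 68q_D.
∂π_D/∂q_D = 385 - 2q_Z - 4q_D = 0 gives the reaction function q_D = (385 - 2q_Z)/4.
The leader anticipates this reaction. Substituting into P = 453 - 2Q gives P = 521/2 - q_Z, so π_Z = (521/2 - q_Z)q_Z - 79q_Z.
Leader FOC: 363/2 - 2q_Z = 0, so q_Z = 363/4.
Then q_D = (385 - 2·(363/4))/4 = 407/8.
Total output Q = 1133/8, so price P = 453 - 2·(1133/8) = 679/4.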